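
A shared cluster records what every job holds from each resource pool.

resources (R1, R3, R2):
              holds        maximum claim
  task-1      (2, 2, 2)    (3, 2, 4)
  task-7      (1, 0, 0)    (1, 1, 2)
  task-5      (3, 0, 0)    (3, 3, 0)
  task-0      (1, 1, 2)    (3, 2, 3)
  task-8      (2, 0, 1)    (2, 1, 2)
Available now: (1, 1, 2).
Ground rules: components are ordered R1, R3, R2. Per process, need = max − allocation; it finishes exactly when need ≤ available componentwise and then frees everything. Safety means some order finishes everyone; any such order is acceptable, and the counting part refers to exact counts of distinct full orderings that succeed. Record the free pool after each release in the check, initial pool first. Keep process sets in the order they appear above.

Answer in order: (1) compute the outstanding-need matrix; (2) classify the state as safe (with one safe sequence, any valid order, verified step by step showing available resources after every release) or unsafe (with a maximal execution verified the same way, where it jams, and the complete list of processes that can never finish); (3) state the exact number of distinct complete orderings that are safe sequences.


(1) Need matrix, components ordered R1, R3, R2:
  task-1: (1, 0, 2)
  task-7: (0, 1, 2)
  task-5: (0, 3, 0)
  task-0: (2, 1, 1)
  task-8: (0, 1, 1)
(2) SAFE — a valid safe sequence is task-1, task-7, task-8, task-0, task-5.
Key observation: at task-1 the run first touches a limit — (1, 0, 2) against (1, 1, 2), exact on a resource it actually requests.
Walking it through:
  pool = (1, 1, 2)
  task-1: need (1, 0, 2) fits (1, 1, 2); releases (2, 2, 2), pool now (3, 3, 4)
  task-7: need (0, 1, 2) fits (3, 3, 4); releases (1, 0, 0), pool now (4, 3, 4)
  task-8: need (0, 1, 1) fits (4, 3, 4); releases (2, 0, 1), pool now (6, 3, 5)
  task-0: need (2, 1, 1) fits (6, 3, 5); releases (1, 1, 2), pool now (7, 4, 7)
  task-5: need (0, 3, 0) fits (7, 4, 7); releases (3, 0, 0), pool now (10, 4, 7)
(3) Exactly 48 of the possible complete orderings are safe sequences.


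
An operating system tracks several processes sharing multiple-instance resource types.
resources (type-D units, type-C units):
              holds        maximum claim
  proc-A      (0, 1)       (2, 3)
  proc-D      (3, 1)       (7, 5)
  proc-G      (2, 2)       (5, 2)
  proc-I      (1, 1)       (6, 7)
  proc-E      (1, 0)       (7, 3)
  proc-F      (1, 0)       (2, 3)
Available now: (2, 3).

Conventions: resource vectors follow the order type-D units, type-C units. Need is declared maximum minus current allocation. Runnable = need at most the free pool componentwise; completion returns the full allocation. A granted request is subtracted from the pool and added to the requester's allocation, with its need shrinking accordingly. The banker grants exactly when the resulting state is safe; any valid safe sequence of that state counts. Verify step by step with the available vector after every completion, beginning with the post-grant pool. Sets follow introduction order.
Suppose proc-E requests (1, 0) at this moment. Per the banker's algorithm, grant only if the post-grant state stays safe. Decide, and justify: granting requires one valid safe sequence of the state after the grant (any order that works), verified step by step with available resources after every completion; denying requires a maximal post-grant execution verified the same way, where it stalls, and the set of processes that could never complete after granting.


DENY: after the grant no complete ordering would exist.
Key observation: the wall is type-D units: completing proc-F, proc-A brings the pool only to (2, 4), and all the rest need more.
On the post-grant state, proc-F, proc-A is a maximal run — nothing extends it. Walking it through:
  pool = (1, 3)
  run proc-F (needs (1, 3), free (1, 3)); after release of (1, 0) the pool is (2, 3)
  run proc-A (needs (2, 2), free (2, 3)); after release of (0, 1) the pool is (2, 4)
  proc-D cannot run: need (4, 4) vs free (2, 4) (insufficient type-D units)
  proc-G cannot run: need (3, 0) vs free (2, 4) (insufficient type-D units)
  proc-I cannot run: need (5, 6) vs free (2, 4) (insufficient type-D units and type-C units)
  proc-E cannot run: need (5, 3) vs free (2, 4) (insufficient type-D units)
Post-grant, the permanently blocked set is proc-D, proc-G, proc-I and proc-E.


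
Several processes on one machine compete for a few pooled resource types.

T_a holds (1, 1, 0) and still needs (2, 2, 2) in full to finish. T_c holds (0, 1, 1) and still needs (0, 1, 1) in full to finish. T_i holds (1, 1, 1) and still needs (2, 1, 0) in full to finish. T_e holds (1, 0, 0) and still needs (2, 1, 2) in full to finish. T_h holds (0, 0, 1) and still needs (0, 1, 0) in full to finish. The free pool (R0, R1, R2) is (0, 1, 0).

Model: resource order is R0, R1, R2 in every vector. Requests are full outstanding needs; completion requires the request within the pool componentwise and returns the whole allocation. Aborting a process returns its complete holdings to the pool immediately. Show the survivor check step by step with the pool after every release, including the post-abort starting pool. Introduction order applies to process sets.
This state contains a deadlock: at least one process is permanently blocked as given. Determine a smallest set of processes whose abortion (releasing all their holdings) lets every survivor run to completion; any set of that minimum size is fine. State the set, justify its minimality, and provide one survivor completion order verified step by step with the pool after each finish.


The answer: abort T_a and T_e.
Key observation: T_i could never have finished before the abort; with (2, 1, 0) returned by T_a and T_e, it fits at step 1.
Why nothing smaller works — every single abort fails: T_a alone leaves T_i blocked (short on R0); T_c alone leaves T_a blocked (short on R0); T_i alone leaves T_a blocked (short on R0); T_e alone leaves T_a blocked (short on R0); T_h alone leaves T_a blocked (short on R0).
One survivor order: T_i, T_c, T_h. Walking it through (post-abort pool first):
  pool = (2, 2, 0)
  run T_i (needs (2, 1, 0), free (2, 2, 0)); after release of (1, 1, 1) the pool is (3, 3, 1)
  run T_c (needs (0, 1, 1), free (3, 3, 1)); after release of (0, 1, 1) the pool is (3, 4, 2)
  run T_h (needs (0, 1, 0), free (3, 4, 2)); after release of (0, 0, 1) the pool is (3, 4, 3)


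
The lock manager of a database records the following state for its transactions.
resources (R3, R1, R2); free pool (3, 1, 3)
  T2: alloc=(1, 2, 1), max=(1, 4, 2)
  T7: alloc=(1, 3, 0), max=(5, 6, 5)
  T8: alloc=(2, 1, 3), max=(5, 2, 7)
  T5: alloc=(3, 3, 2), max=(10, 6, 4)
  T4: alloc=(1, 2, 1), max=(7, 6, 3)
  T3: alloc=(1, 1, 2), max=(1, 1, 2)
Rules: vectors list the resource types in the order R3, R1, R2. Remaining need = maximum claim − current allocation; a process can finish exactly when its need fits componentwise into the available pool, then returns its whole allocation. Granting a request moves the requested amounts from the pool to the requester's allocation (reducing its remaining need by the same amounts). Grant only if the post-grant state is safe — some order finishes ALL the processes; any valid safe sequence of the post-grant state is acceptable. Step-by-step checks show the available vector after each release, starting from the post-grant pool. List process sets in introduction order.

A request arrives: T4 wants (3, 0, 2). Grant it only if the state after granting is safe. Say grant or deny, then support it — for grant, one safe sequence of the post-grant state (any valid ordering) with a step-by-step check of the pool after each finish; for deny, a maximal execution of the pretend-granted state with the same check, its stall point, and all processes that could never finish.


DENY: after the grant no complete ordering would exist.
Key observation: even finishing T3, T2 leaves just (2, 4, 4) free — too little R3 for any of the remaining processes.
On the post-grant state, T3, T2 is a maximal run — nothing extends it. Step-by-step check:
  pool = (0, 1, 1)
  run T3 (needs (0, 0, 0), free (0, 1, 1)); after release of (1, 1, 2) the pool is (1, 2, 3)
  run T2 (needs (0, 2, 1), free (1, 2, 3)); after release of (1, 2, 1) the pool is (2, 4, 4)
  T7 cannot run: need (4, 3, 5) vs free (2, 4, 4) (insufficient R3 and R2)
  T8 cannot run: need (3, 1, 4) vs free (2, 4, 4) (insufficient R3)
  T5 cannot run: need (7, 3, 2) vs free (2, 4, 4) (insufficient R3)
  T4 cannot run: need (3, 4, 0) vs free (2, 4, 4) (insufficient R3)
Post-grant, the permanently blocked set is T7, T8, T5 and T4.


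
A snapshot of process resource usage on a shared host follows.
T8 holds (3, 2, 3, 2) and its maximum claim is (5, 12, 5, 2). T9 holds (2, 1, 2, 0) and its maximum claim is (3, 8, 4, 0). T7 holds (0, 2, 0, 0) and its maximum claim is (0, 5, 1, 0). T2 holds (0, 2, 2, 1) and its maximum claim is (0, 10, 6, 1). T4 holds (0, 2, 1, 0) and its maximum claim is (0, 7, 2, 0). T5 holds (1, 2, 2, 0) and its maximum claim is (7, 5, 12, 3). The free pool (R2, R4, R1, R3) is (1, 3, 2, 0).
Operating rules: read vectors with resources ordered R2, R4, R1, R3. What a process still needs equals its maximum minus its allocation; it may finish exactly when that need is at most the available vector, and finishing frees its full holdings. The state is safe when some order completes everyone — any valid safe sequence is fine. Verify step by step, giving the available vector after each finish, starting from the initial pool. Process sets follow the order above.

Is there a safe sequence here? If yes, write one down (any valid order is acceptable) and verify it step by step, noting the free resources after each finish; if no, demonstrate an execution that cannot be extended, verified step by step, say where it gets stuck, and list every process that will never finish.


The state is SAFE; one workable sequence: T7, T4, T9, T2, T8, T5.
Key observation: the order's first zero-slack moment is T7 ((0, 3, 1, 0) needed, (1, 3, 2, 0) free — a requested resource with nothing to spare).
Step-by-step check:
  pool = (1, 3, 2, 0)
  run T7 (needs (0, 3, 1, 0), free (1, 3, 2, 0)); after release of (0, 2, 0, 0) the pool is (1, 5, 2, 0)
  run T4 (needs (0, 5, 1, 0), free (1, 5, 2, 0)); after release of (0, 2, 1, 0) the pool is (1, 7, 3, 0)
  run T9 (needs (1, 7, 2, 0), free (1, 7, 3, 0)); after release of (2, 1, 2, 0) the pool is (3, 8, 5, 0)
  run T2 (needs (0, 8, 4, 0), free (3, 8, 5, 0)); after release of (0, 2, 2, 1) the pool is (3, 10, 7, 1)
  run T8 (needs (2, 10, 2, 0), free (3, 10, 7, 1)); after release of (3, 2, 3, 2) the pool is (6, 12, 10, 3)
  run T5 (needs (6, 3, 10, 3), free (6, 12, 10, 3)); after release of (1, 2, 2, 0) the pool is (7, 14, 12, 3)


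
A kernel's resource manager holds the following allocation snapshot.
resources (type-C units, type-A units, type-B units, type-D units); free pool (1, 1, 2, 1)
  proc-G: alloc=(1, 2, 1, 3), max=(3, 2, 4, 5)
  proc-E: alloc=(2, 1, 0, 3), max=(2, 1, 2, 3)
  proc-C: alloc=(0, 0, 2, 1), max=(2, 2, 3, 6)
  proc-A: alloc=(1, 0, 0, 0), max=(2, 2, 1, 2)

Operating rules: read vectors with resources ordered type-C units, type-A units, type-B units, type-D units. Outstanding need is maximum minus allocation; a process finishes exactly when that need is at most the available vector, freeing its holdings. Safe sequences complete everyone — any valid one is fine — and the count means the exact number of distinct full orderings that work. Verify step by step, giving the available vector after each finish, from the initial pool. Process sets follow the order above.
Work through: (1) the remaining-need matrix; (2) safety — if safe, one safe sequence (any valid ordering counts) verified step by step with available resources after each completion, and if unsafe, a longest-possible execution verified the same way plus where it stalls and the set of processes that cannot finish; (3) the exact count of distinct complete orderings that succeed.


(1) Remaining need (order type-C units, type-A units, type-B units, type-D units):
  proc-G: (2, 0, 3, 2)
  proc-E: (0, 0, 2, 0)
  proc-C: (2, 2, 1, 5)
  proc-A: (1, 2, 1, 2)
(2) UNSAFE — no complete ordering exists.
Key observation: after proc-E, proc-A the pool peaks at (4, 2, 2, 4), and each blocked process is short somewhere: proc-G on type-B units; proc-C on type-D units.
Going as far as possible: proc-E, proc-A; after that, nothing fits. Check, step by step:
  pool = (1, 1, 2, 1)
  proc-E: need (0, 0, 2, 0) fits (1, 1, 2, 1); releases (2, 1, 0, 3), pool now (3, 2, 2, 4)
  proc-A: need (1, 2, 1, 2) fits (3, 2, 2, 4); releases (1, 0, 0, 0), pool now (4, 2, 2, 4)
  proc-G cannot run: need (2, 0, 3, 2) vs free (4, 2, 2, 4) (insufficient type-B units)
  proc-C cannot run: need (2, 2, 1, 5) vs free (4, 2, 2, 4) (insufficient type-D units)
Never able to finish: proc-G and proc-C.
(3) Exactly 0 of the possible complete orderings are safe sequences.


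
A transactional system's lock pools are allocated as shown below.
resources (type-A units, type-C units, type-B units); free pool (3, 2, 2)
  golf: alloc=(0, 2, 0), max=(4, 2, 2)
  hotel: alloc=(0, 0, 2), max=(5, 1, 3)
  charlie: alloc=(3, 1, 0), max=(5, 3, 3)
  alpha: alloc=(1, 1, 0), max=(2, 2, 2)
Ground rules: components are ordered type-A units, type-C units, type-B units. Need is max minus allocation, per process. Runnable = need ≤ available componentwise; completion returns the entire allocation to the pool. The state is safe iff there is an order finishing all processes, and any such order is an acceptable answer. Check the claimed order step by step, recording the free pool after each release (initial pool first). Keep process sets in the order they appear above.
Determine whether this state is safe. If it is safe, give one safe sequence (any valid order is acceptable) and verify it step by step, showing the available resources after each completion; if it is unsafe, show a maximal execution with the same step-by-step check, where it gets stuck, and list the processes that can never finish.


The state is UNSAFE.
Key observation: after alpha, golf the pool peaks at (4, 5, 2), and each blocked process is short somewhere: hotel on type-A units; charlie on type-B units.
The run alpha, golf cannot be extended any further. Step-by-step check:
  pool = (3, 2, 2)
  run alpha (needs (1, 1, 2), free (3, 2, 2)); after release of (1, 1, 0) the pool is (4, 3, 2)
  run golf (needs (4, 0, 2), free (4, 3, 2)); after release of (0, 2, 0) the pool is (4, 5, 2)
  hotel still needs (5, 1, 1) but only (4, 5, 2) is free — short on type-A units
  charlie still needs (2, 2, 3) but only (4, 5, 2) is free — short on type-B units
Permanently blocked: hotel and charlie.


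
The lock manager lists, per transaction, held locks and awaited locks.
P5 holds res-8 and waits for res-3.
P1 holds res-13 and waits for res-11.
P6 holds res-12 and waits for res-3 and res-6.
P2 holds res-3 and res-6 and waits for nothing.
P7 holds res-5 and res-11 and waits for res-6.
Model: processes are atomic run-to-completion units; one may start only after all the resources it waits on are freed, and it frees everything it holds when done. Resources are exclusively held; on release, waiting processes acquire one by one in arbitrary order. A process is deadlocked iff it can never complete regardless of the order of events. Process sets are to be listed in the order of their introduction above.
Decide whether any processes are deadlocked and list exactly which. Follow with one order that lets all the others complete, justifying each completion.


The deadlocked set is empty.
Key observation: the waits form no ring: some process can always run, and its releases unblock the others one by one.
A valid finishing order for the others: P2, P6, P7, P5, P1.
Verifying each step:
  run P2 (it waits on nothing); releases res-3 and res-6
  P6 waits on res-3 and res-6 — all released -> runs and releases res-12
  P7 waits on res-6 — all released -> runs and releases res-5 and res-11
  P5 waits on res-3 — all released -> runs and releases res-8
  P1 waits on res-11 — all released -> runs and releases res-13


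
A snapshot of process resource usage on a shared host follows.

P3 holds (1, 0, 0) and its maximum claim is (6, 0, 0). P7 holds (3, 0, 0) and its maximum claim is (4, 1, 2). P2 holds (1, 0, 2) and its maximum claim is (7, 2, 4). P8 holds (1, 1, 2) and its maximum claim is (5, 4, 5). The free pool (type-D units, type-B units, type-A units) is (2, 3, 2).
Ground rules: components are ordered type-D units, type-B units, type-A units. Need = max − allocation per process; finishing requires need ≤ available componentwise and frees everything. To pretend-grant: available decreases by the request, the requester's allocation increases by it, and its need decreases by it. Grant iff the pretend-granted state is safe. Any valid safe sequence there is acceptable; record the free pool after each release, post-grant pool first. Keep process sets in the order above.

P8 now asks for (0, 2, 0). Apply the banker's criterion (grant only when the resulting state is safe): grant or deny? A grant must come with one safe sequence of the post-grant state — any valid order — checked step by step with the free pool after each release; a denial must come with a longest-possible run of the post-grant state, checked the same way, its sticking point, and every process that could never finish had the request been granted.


DENY. Granting would leave the state unsafe.
Key observation: after P7, P3 the pool peaks at (6, 1, 2), and each blocked process is short somewhere: P2 on type-B units; P8 on type-A units.
Pretend the grant happened; the run P7, P3 goes as far as possible. Walking it through:
  pool = (2, 1, 2)
  P7: need (1, 1, 2) fits (2, 1, 2); releases (3, 0, 0), pool now (5, 1, 2)
  P3: need (5, 0, 0) fits (5, 1, 2); releases (1, 0, 0), pool now (6, 1, 2)
  blocked: P2 wants (6, 2, 2), pool (6, 1, 2) — not enough type-B units
  blocked: P8 wants (4, 1, 3), pool (6, 1, 2) — not enough type-A units
Had the request been granted, P2 and P8 could never finish.


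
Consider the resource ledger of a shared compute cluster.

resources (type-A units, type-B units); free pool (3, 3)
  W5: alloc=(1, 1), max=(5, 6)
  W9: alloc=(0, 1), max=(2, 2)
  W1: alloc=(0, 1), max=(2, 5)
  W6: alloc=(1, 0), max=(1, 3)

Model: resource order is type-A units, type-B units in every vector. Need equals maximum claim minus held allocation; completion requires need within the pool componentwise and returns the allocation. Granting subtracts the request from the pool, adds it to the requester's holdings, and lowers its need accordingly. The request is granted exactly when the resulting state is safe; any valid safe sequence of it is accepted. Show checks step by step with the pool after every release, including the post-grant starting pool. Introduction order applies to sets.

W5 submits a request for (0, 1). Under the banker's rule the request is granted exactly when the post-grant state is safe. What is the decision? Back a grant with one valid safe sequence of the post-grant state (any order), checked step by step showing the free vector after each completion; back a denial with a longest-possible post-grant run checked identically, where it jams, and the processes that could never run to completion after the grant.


DENY: after the grant no complete ordering would exist.
Key observation: no order helps: past W9, W6, the free pool tops out at (4, 3), below what each blocked process needs in type-B units.
After a pretend grant, a maximal execution: W9, W6 — then nothing else fits. Walking it through:
  pool = (3, 2)
  run W9 (needs (2, 1), free (3, 2)); after release of (0, 1) the pool is (3, 3)
  run W6 (needs (0, 3), free (3, 3)); after release of (1, 0) the pool is (4, 3)
  W5 still needs (4, 4) but only (4, 3) is free — short on type-B units
  W1 still needs (2, 4) but only (4, 3) is free — short on type-B units
Had the request been granted, W5 and W1 could never finish.


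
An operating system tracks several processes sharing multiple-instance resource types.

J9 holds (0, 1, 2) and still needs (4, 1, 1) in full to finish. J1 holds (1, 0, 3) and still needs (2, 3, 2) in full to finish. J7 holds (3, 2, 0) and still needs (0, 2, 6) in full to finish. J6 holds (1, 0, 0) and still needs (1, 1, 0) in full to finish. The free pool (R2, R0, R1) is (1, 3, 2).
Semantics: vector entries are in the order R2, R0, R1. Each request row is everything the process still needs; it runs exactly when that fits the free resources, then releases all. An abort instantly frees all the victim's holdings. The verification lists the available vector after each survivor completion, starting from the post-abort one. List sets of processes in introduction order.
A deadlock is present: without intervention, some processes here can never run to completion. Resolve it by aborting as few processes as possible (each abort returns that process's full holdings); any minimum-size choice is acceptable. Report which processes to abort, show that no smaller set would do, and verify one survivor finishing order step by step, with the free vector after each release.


The answer: abort J7.
Key observation: the returned (3, 2, 0) from J7 is what brings J9 — unrunnable before, under any order — into play at step 3.
No smaller set exists: with zero aborts the deadlock remains.
Survivors finish in the order: J1, J6, J9. Verifying each step (pool after the aborts first):
  pool = (4, 5, 2)
  J1: need (2, 3, 2) fits (4, 5, 2); releases (1, 0, 3), pool now (5, 5, 5)
  J6: need (1, 1, 0) fits (5, 5, 5); releases (1, 0, 0), pool now (6, 5, 5)
  J9: need (4, 1, 1) fits (6, 5, 5); releases (0, 1, 2), pool now (6, 6, 7)


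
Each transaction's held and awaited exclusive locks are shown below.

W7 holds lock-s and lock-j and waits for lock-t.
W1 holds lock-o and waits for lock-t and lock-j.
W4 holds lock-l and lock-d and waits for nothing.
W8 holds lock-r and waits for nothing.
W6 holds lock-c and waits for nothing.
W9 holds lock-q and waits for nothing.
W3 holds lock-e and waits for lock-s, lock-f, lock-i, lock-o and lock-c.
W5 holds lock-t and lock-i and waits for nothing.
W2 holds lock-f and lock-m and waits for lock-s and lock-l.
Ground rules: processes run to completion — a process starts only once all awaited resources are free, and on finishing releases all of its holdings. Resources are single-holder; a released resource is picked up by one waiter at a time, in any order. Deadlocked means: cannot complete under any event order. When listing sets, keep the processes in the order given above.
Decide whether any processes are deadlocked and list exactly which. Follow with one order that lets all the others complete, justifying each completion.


The deadlocked set is empty.
Key observation: the wait graph is acyclic; completion cascades from the unblocked processes through everyone else.
A valid finishing order for the others: W6, W5, W8, W4, W7, W2, W1, W9, W3.
Verifying each step:
  W6 waits on nothing -> runs at once and releases lock-c
  W5 waits on nothing -> runs at once and releases lock-t and lock-i
  W8 waits on nothing -> runs at once and releases lock-r
  W4 waits on nothing -> runs at once and releases lock-l and lock-d
  run W7 (all its waits — lock-t — are resolved); releases lock-s and lock-j
  run W2 (all its waits — lock-s and lock-l — are resolved); releases lock-f and lock-m
  run W1 (all its waits — lock-t and lock-j — are resolved); releases lock-o
  W9 waits on nothing -> runs at once and releases lock-q
  run W3 (all its waits — lock-s, lock-f, lock-i, lock-o and lock-c — are resolved); releases lock-e


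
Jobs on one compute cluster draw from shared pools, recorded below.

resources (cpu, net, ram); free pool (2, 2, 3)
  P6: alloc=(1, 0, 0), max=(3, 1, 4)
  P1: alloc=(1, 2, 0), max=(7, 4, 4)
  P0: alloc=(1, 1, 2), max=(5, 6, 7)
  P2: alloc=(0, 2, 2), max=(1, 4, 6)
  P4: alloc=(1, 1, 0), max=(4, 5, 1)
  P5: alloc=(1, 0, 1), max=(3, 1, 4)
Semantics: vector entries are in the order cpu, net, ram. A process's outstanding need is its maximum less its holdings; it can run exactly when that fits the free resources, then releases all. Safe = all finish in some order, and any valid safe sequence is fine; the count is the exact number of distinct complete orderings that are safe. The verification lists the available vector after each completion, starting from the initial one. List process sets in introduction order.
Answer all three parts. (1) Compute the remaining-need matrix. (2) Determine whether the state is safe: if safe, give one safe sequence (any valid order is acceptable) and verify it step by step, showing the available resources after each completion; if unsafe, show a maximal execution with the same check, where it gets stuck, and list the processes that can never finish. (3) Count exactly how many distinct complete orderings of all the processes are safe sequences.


(1) Outstanding need per process (order cpu, net, ram):
  P6: (2, 1, 4)
  P1: (6, 2, 4)
  P0: (4, 5, 5)
  P2: (1, 2, 4)
  P4: (3, 4, 1)
  P5: (2, 1, 3)
(2) The state is SAFE; one workable sequence: P5, P2, P4, P6, P0, P1.
Key observation: P5 is the earliest step where a requested resource binds exactly: need (2, 1, 3), pool (2, 2, 3) at its turn.
Walking it through:
  pool = (2, 2, 3)
  run P5 (needs (2, 1, 3), free (2, 2, 3)); after release of (1, 0, 1) the pool is (3, 2, 4)
  run P2 (needs (1, 2, 4), free (3, 2, 4)); after release of (0, 2, 2) the pool is (3, 4, 6)
  run P4 (needs (3, 4, 1), free (3, 4, 6)); after release of (1, 1, 0) the pool is (4, 5, 6)
  run P6 (needs (2, 1, 4), free (4, 5, 6)); after release of (1, 0, 0) the pool is (5, 5, 6)
  run P0 (needs (4, 5, 5), free (5, 5, 6)); after release of (1, 1, 2) the pool is (6, 6, 8)
  run P1 (needs (6, 2, 4), free (6, 6, 8)); after release of (1, 2, 0) the pool is (7, 8, 8)
(3) Exactly 4 of the possible complete orderings are safe sequences.


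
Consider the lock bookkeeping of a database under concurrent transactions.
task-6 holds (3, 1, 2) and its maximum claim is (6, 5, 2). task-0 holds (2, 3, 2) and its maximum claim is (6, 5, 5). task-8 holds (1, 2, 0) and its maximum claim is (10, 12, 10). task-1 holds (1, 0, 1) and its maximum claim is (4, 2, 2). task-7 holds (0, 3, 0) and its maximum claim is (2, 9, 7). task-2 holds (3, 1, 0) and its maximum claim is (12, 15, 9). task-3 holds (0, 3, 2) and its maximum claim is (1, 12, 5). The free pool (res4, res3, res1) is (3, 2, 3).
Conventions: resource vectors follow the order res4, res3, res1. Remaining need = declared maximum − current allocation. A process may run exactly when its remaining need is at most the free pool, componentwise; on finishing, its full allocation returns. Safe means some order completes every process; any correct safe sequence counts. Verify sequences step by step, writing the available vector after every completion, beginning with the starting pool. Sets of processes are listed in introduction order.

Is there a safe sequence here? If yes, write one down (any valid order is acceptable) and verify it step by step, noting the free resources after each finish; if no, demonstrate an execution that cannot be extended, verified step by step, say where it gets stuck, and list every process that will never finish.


The state is SAFE; one workable sequence: task-1, task-0, task-6, task-7, task-3, task-8, task-2.
Key observation: at task-1 the run first touches a limit — (3, 2, 1) against (3, 2, 3), exact on a resource it actually requests.
Check, step by step:
  pool = (3, 2, 3)
  task-1: need (3, 2, 1) fits (3, 2, 3); releases (1, 0, 1), pool now (4, 2, 4)
  task-0: need (4, 2, 3) fits (4, 2, 4); releases (2, 3, 2), pool now (6, 5, 6)
  task-6: need (3, 4, 0) fits (6, 5, 6); releases (3, 1, 2), pool now (9, 6, 8)
  task-7: need (2, 6, 7) fits (9, 6, 8); releases (0, 3, 0), pool now (9, 9, 8)
  task-3: need (1, 9, 3) fits (9, 9, 8); releases (0, 3, 2), pool now (9, 12, 10)
  task-8: need (9, 10, 10) fits (9, 12, 10); releases (1, 2, 0), pool now (10, 14, 10)
  task-2: need (9, 14, 9) fits (10, 14, 10); releases (3, 1, 0), pool now (13, 15, 10)


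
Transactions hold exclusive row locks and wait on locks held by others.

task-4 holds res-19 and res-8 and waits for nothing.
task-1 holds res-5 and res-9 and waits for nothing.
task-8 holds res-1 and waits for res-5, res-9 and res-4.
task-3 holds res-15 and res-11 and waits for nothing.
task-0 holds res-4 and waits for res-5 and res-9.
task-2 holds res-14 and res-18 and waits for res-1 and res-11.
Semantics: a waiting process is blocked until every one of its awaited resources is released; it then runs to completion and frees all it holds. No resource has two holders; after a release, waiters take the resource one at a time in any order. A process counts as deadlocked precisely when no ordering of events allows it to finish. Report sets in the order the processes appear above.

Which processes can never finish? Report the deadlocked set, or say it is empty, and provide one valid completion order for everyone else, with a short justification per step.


The deadlocked set is empty.
Key observation: there is no circular wait here — follow any chain and it reaches a process that is free to run now.
One completion order for the rest: task-3, task-1, task-0, task-8, task-4, task-2.
Walking it through:
  task-3 waits on nothing -> runs at once and releases res-15 and res-11
  task-1 waits on nothing -> runs at once and releases res-5 and res-9
  run task-0 (all its waits — res-5 and res-9 — are resolved); releases res-4
  run task-8 (all its waits — res-5, res-9 and res-4 — are resolved); releases res-1
  task-4 waits on nothing -> runs at once and releases res-19 and res-8
  run task-2 (all its waits — res-1 and res-11 — are resolved); releases res-14 and res-18


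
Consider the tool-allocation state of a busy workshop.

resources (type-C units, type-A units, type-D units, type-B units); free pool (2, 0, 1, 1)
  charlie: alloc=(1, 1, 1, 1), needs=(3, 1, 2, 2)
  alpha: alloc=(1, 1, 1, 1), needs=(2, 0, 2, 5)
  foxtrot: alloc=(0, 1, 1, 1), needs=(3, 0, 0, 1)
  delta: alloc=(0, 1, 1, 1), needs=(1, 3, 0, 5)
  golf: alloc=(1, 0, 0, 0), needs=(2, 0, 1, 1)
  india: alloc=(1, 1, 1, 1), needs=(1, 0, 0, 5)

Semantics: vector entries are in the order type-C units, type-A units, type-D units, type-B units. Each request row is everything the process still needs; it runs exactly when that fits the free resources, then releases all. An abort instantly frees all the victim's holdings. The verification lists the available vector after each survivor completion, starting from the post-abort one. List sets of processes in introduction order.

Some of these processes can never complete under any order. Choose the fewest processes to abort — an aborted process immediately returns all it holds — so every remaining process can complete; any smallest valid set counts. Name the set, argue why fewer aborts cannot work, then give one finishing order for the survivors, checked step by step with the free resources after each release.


Minimum abort set: delta and india.
Key observation: aborting delta and india returns (1, 2, 2, 2), and alpha — hopeless before — runs at step 4 with the returned capacity in the pool.
Minimality, checking each single-abort alternative: charlie alone leaves alpha blocked (short on type-B units); alpha alone leaves delta blocked (short on type-B units); foxtrot alone leaves alpha blocked (short on type-B units); delta alone leaves alpha blocked (short on type-B units); golf alone leaves alpha blocked (short on type-B units); india alone leaves alpha blocked (short on type-B units).
One survivor order: golf, charlie, foxtrot, alpha. Check, step by step (post-abort pool first):
  pool = (3, 2, 3, 3)
  golf needs (2, 0, 1, 1) <= (3, 2, 3, 3) -> finishes; pool += (1, 0, 0, 0) = (4, 2, 3, 3)
  charlie needs (3, 1, 2, 2) <= (4, 2, 3, 3) -> finishes; pool += (1, 1, 1, 1) = (5, 3, 4, 4)
  foxtrot needs (3, 0, 0, 1) <= (5, 3, 4, 4) -> finishes; pool += (0, 1, 1, 1) = (5, 4, 5, 5)
  alpha needs (2, 0, 2, 5) <= (5, 4, 5, 5) -> finishes; pool += (1, 1, 1, 1) = (6, 5, 6, 6)


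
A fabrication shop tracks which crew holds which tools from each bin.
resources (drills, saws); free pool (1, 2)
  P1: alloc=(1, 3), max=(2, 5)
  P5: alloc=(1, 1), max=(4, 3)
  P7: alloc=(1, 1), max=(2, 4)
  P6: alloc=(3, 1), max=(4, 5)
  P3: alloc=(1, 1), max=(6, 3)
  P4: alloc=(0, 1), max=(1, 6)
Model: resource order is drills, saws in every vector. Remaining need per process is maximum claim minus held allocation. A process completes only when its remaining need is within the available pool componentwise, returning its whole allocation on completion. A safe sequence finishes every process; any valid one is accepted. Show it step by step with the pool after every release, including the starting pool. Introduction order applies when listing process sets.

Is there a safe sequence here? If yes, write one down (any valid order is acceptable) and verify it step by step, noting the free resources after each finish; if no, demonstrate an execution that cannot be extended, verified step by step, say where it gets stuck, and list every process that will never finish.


SAFE — a valid safe sequence is P1, P6, P3, P4, P7, P5.
Key observation: reading the order forward, P1 is the first process whose need (1, 2) meets the free pool (1, 2) exactly on a resource it requests.
Verifying each step:
  pool = (1, 2)
  run P1 (needs (1, 2), free (1, 2)); after release of (1, 3) the pool is (2, 5)
  run P6 (needs (1, 4), free (2, 5)); after release of (3, 1) the pool is (5, 6)
  run P3 (needs (5, 2), free (5, 6)); after release of (1, 1) the pool is (6, 7)
  run P4 (needs (1, 5), free (6, 7)); after release of (0, 1) the pool is (6, 8)
  run P7 (needs (1, 3), free (6, 8)); after release of (1, 1) the pool is (7, 9)
  run P5 (needs (3, 2), free (7, 9)); after release of (1, 1) the pool is (8, 10)


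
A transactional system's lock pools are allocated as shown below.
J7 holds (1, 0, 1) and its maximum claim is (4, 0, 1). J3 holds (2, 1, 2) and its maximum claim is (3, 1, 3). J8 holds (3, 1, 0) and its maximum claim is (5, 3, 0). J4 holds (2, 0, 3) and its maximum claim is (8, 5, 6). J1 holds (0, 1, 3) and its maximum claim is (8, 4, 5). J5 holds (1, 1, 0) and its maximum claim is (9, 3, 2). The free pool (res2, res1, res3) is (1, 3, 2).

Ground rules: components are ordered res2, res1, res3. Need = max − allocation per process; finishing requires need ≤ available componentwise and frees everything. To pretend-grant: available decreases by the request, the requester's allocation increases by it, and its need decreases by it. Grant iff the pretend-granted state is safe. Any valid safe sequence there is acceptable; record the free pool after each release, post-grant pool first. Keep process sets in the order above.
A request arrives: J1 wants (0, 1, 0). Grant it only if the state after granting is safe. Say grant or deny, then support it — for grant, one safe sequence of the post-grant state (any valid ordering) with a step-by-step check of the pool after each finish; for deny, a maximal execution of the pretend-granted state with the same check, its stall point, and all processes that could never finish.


DENY: after the grant no complete ordering would exist.
Key observation: after J3, J7, J8 the pool peaks at (7, 4, 5), and each blocked process is short somewhere: J4 on res1; J1 on res2; J5 on res2.
Pretend the grant happened; the run J3, J7, J8 goes as far as possible. Check, step by step:
  pool = (1, 2, 2)
  J3 needs (1, 0, 1) <= (1, 2, 2) -> finishes; pool += (2, 1, 2) = (3, 3, 4)
  J7 needs (3, 0, 0) <= (3, 3, 4) -> finishes; pool += (1, 0, 1) = (4, 3, 5)
  J8 needs (2, 2, 0) <= (4, 3, 5) -> finishes; pool += (3, 1, 0) = (7, 4, 5)
  J4 still needs (6, 5, 3) but only (7, 4, 5) is free — short on res1
  J1 still needs (8, 2, 2) but only (7, 4, 5) is free — short on res2
  J5 still needs (8, 2, 2) but only (7, 4, 5) is free — short on res2
Processes that could never finish after the grant: J4, J1 and J5.


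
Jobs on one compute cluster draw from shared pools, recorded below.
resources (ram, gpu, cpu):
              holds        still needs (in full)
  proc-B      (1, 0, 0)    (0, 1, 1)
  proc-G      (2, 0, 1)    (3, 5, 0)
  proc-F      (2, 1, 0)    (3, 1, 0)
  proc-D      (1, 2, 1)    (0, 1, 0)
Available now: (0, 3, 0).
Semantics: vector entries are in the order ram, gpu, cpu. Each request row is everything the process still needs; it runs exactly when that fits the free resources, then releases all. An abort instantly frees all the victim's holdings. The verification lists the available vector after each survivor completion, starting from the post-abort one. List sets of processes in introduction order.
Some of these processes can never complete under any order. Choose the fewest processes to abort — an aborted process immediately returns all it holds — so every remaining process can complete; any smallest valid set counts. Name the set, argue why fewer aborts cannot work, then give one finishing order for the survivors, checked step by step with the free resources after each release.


Minimum abort set: proc-G.
Key observation: proc-F had no path to completion before; after the abort of proc-G ((2, 0, 1) returned), step 2 is where it fits.
Why nothing smaller works: aborting no one leaves the state deadlocked as given.
The survivors complete as proc-D, proc-F, proc-B. Verifying each step (starting from the post-abort pool):
  pool = (2, 3, 1)
  run proc-D (needs (0, 1, 0), free (2, 3, 1)); after release of (1, 2, 1) the pool is (3, 5, 2)
  run proc-F (needs (3, 1, 0), free (3, 5, 2)); after release of (2, 1, 0) the pool is (5, 6, 2)
  run proc-B (needs (0, 1, 1), free (5, 6, 2)); after release of (1, 0, 0) the pool is (6, 6, 2)


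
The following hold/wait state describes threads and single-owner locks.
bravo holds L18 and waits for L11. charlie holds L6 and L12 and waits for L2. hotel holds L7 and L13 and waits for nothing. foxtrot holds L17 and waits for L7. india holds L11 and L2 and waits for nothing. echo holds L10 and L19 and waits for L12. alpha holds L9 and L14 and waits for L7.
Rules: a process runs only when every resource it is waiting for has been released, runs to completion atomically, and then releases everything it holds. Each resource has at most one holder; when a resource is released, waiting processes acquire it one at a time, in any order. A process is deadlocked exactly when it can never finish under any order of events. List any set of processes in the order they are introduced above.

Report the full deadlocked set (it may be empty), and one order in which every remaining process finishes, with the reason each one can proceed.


The deadlocked set is empty.
Key observation: there is no circular wait here — follow any chain and it reaches a process that is free to run now.
The rest can finish in the order india, charlie, hotel, alpha, echo, foxtrot, bravo.
Step-by-step check:
  india: no waits; runs immediately, freeing L11 and L2
  charlie waits on L2 — all released -> runs and releases L6 and L12
  hotel: no waits; runs immediately, freeing L7 and L13
  alpha waits on L7 — all released -> runs and releases L9 and L14
  echo waits on L12 — all released -> runs and releases L10 and L19
  foxtrot waits on L7 — all released -> runs and releases L17
  bravo waits on L11 — all released -> runs and releases L18


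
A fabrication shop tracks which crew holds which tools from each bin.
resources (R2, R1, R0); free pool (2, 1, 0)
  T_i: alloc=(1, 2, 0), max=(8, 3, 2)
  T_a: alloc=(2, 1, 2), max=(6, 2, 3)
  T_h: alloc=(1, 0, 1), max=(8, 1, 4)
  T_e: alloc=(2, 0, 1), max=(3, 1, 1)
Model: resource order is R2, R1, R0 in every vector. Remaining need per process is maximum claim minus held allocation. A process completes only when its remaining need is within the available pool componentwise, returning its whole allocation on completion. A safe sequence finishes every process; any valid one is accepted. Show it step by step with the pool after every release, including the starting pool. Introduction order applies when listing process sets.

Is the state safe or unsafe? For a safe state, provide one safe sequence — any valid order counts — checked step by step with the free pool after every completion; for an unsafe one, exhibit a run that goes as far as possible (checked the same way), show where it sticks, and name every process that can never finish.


UNSAFE — no complete ordering exists.
Key observation: T_e, T_a can finish, but then (6, 2, 3) is all there is, and the blocked group's R2 demands exceed it.
A maximal execution: T_e, T_a — then nothing else fits. Check, step by step:
  pool = (2, 1, 0)
  run T_e (needs (1, 1, 0), free (2, 1, 0)); after release of (2, 0, 1) the pool is (4, 1, 1)
  run T_a (needs (4, 1, 1), free (4, 1, 1)); after release of (2, 1, 2) the pool is (6, 2, 3)
  T_i cannot run: need (7, 1, 2) vs free (6, 2, 3) (insufficient R2)
  T_h cannot run: need (7, 1, 3) vs free (6, 2, 3) (insufficient R2)
Processes that can never finish: T_i and T_h.
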